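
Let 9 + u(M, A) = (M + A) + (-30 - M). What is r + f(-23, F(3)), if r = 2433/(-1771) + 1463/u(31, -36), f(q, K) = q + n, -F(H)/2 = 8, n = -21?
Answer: -8617748/132825 ≈ -64.880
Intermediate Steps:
u(M, A) = -39 + A (u(M, A) = -9 + ((M + A) + (-30 - M)) = -9 + ((A + M) + (-30 - M)) = -9 + (-30 + A) = -39 + A)
F(H) = -16 (F(H) = -2*8 = -16)
f(q, K) = -21 + q (f(q, K) = q - 21 = -21 + q)
r = -2773448/132825 (r = 2433/(-1771) + 1463/(-39 - 36) = 2433*(-1/1771) + 1463/(-75) = -2433/1771 + 1463*(-1/75) = -2433/1771 - 1463/75 = -2773448/132825 ≈ -20.880)
r + f(-23, F(3)) = -2773448/132825 + (-21 - 23) = -2773448/132825 - 44 = -8617748/132825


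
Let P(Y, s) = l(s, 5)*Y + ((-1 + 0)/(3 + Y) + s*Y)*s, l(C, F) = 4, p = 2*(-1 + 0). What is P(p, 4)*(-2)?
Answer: 88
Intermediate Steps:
p = -2 (p = 2*(-1) = -2)
P(Y, s) = 4*Y + s*(-1/(3 + Y) + Y*s) (P(Y, s) = 4*Y + ((-1 + 0)/(3 + Y) + s*Y)*s = 4*Y + (-1/(3 + Y) + Y*s)*s = 4*Y + s*(-1/(3 + Y) + Y*s))
P(p, 4)*(-2) = ((-1*4 + 4*(-2)² + 12*(-2) + (-2)²*4² + 3*(-2)*4²)/(3 - 2))*(-2) = ((-4 + 4*4 - 24 + 4*16 + 3*(-2)*16)/1)*(-2) = (1*(-4 + 16 - 24 + 64 - 96))*(-2) = (1*(-44))*(-2) = -44*(-2) = 88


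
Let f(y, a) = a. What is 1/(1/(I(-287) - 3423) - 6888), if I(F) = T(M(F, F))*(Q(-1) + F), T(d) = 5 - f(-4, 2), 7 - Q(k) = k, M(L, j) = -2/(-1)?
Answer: -4260/29342881 ≈ -0.00014518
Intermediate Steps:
M(L, j) = 2 (M(L, j) = -2*(-1) = 2)
Q(k) = 7 - k
T(d) = 3 (T(d) = 5 - 1*2 = 5 - 2 = 3)
I(F) = 24 + 3*F (I(F) = 3*((7 - 1*(-1)) + F) = 3*((7 + 1) + F) = 3*(8 + F) = 24 + 3*F)
1/(1/(I(-287) - 3423) - 6888) = 1/(1/((24 + 3*(-287)) - 3423) - 6888) = 1/(1/((24 - 861) - 3423) - 6888) = 1/(1/(-837 - 3423) - 6888) = 1/(1/(-4260) - 6888) = 1/(-1/4260 - 6888) = 1/(-29342881/4260) = -4260/29342881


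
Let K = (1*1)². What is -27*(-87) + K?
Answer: 2350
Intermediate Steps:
K = 1 (K = 1² = 1)
-27*(-87) + K = -27*(-87) + 1 = 2349 + 1 = 2350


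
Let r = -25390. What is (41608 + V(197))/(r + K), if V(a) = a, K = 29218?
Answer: 13935/1276 ≈ 10.921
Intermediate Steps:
(41608 + V(197))/(r + K) = (41608 + 197)/(-25390 + 29218) = 41805/3828 = 41805*(1/3828) = 13935/1276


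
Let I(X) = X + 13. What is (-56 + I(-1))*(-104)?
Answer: 4576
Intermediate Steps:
I(X) = 13 + X
(-56 + I(-1))*(-104) = (-56 + (13 - 1))*(-104) = (-56 + 12)*(-104) = -44*(-104) = 4576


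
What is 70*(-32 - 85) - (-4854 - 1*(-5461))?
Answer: -8797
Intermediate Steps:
70*(-32 - 85) - (-4854 - 1*(-5461)) = 70*(-117) - (-4854 + 5461) = -8190 - 1*607 = -8190 - 607 = -8797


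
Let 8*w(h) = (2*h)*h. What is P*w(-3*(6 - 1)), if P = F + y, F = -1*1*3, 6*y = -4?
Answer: -825/4 ≈ -206.25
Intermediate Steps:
y = -⅔ (y = (⅙)*(-4) = -⅔ ≈ -0.66667)
w(h) = h²/4 (w(h) = ((2*h)*h)/8 = (2*h²)/8 = h²/4)
F = -3 (F = -1*3 = -3)
P = -11/3 (P = -3 - ⅔ = -11/3 ≈ -3.6667)
P*w(-3*(6 - 1)) = -11*(-3*(6 - 1))²/12 = -11*(-3*5)²/12 = -11*(-15)²/12 = -11*225/12 = -11/3*225/4 = -825/4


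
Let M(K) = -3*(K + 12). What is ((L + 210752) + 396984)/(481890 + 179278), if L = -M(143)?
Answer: 608201/661168 ≈ 0.91989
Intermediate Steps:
M(K) = -36 - 3*K (M(K) = -3*(12 + K) = -36 - 3*K)
L = 465 (L = -(-36 - 3*143) = -(-36 - 429) = -1*(-465) = 465)
((L + 210752) + 396984)/(481890 + 179278) = ((465 + 210752) + 396984)/(481890 + 179278) = (211217 + 396984)/661168 = 608201*(1/661168) = 608201/661168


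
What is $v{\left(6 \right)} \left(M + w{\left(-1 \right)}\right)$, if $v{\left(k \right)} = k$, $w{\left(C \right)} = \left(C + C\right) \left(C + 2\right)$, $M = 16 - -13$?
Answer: $162$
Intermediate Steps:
$M = 29$ ($M = 16 + 13 = 29$)
$w{\left(C \right)} = 2 C \left(2 + C\right)$
$v{\left(6 \right)} \left(M + w{\left(-1 \right)}\right) = 6 \left(29 + 2 \left(-1\right) \left(2 - 1\right)\right) = 6 \left(29 + 2 \left(-1\right) 1\right) = 6 \left(29 - 2\right) = 6 \cdot 27 = 162$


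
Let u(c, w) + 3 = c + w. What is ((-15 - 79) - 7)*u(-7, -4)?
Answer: 1414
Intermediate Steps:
u(c, w) = -3 + c + w (u(c, w) = -3 + (c + w) = -3 + c + w)
((-15 - 79) - 7)*u(-7, -4) = ((-15 - 79) - 7)*(-3 - 7 - 4) = (-94 - 7)*(-14) = -101*(-14) = 1414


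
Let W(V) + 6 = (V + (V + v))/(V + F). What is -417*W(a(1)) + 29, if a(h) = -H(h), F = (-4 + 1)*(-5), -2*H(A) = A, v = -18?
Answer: 92639/31 ≈ 2988.4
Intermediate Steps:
H(A) = -A/2
F = 15 (F = -3*(-5) = 15)
a(h) = h/2 (a(h) = -(-1)*h/2 = h/2)
W(V) = -6 + (-18 + 2*V)/(15 + V) (W(V) = -6 + (V + (V - 18))/(V + 15) = -6 + (V + (-18 + V))/(15 + V) = -6 + (-18 + 2*V)/(15 + V))
-417*W(a(1)) + 29 = -1668*(-27 - 1/2)/(15 + (½)*1) + 29 = -1668*(-27 - 1*½)/(15 + ½) + 29 = -1668*(-27 - ½)/31/2 + 29 = -1668*2*(-55)/(31*2) + 29 = -417*(-220/31) + 29 = 91740/31 + 29 = 92639/31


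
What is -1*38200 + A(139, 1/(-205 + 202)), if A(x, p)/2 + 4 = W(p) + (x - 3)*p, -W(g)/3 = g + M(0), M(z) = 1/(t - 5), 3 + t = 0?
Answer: -459551/12 ≈ -38296.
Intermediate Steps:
t = -3 (t = -3 + 0 = -3)
M(z) = -⅛ (M(z) = 1/(-3 - 5) = 1/(-8) = -⅛)
W(g) = 3/8 - 3*g (W(g) = -3*(g - ⅛) = -3*(-⅛ + g) = 3/8 - 3*g)
A(x, p) = -29/4 - 6*p + 2*p*(-3 + x) (A(x, p) = -8 + 2*((3/8 - 3*p) + (x - 3)*p) = -8 + 2*((3/8 - 3*p) + (-3 + x)*p) = -8 + 2*((3/8 - 3*p) + p*(-3 + x)) = -8 + 2*(3/8 - 3*p + p*(-3 + x)) = -8 + (¾ - 6*p + 2*p*(-3 + x)) = -29/4 - 6*p + 2*p*(-3 + x))
-1*38200 + A(139, 1/(-205 + 202)) = -1*38200 + (-29/4 - 12/(-205 + 202) + 2*139/(-205 + 202)) = -38200 + (-29/4 - 12/(-3) + 2*139/(-3)) = -38200 + (-29/4 - 12*(-⅓) + 2*(-⅓)*139) = -38200 + (-29/4 + 4 - 278/3) = -38200 - 1151/12 = -459551/12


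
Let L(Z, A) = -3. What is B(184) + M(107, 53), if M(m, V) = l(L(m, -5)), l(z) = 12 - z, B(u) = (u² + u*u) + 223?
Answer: 67950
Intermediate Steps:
B(u) = 223 + 2*u² (B(u) = (u² + u²) + 223 = 2*u² + 223 = 223 + 2*u²)
M(m, V) = 15 (M(m, V) = 12 - 1*(-3) = 12 + 3 = 15)
B(184) + M(107, 53) = (223 + 2*184²) + 15 = (223 + 2*33856) + 15 = (223 + 67712) + 15 = 67935 + 15 = 67950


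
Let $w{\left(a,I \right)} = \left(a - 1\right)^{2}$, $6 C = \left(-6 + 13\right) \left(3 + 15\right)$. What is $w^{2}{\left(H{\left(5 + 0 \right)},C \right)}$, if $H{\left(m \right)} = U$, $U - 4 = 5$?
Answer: $4096$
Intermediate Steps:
$U = 9$ ($U = 4 + 5 = 9$)
$H{\left(m \right)} = 9$
$C = 21$ ($C = \frac{\left(-6 + 13\right) \left(3 + 15\right)}{6} = \frac{7 \cdot 18}{6} = \frac{1}{6} \cdot 126 = 21$)
$w{\left(a,I \right)} = \left(-1 + a\right)^{2}$
$w^{2}{\left(H{\left(5 + 0 \right)},C \right)} = \left(\left(-1 + 9\right)^{2}\right)^{2} = \left(8^{2}\right)^{2} = 64^{2} = 4096$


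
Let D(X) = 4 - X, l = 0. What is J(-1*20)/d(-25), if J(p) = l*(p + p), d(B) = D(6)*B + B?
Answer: 0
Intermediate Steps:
d(B) = -B (d(B) = (4 - 1*6)*B + B = (4 - 6)*B + B = -2*B + B = -B)
J(p) = 0 (J(p) = 0*(p + p) = 0*(2*p) = 0)
J(-1*20)/d(-25) = 0/((-1*(-25))) = 0/25 = 0*(1/25) = 0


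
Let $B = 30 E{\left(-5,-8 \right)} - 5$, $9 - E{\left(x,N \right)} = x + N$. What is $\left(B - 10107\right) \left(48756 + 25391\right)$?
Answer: $-700837444$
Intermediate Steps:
$E{\left(x,N \right)} = 9 - N - x$ ($E{\left(x,N \right)} = 9 - \left(x + N\right) = 9 - \left(N + x\right) = 9 - N - x$)
$B = 655$ ($B = 30 \left(9 - -8 - -5\right) - 5 = 30 \left(9 + 8 + 5\right) - 5 = 30 \cdot 22 - 5 = 660 - 5 = 655$)
$\left(B - 10107\right) \left(48756 + 25391\right) = \left(655 - 10107\right) \left(48756 + 25391\right) = \left(-9452\right) 74147 = -700837444$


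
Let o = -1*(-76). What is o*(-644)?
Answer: -48944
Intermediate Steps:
o = 76
o*(-644) = 76*(-644) = -48944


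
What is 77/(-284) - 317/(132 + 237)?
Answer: -118441/104796 ≈ -1.1302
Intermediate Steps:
77/(-284) - 317/(132 + 237) = 77*(-1/284) - 317/369 = -77/284 - 317*1/369 = -77/284 - 317/369 = -118441/104796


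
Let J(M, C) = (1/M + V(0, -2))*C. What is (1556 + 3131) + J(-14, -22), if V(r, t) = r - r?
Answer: 32820/7 ≈ 4688.6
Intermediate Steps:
V(r, t) = 0
J(M, C) = C/M (J(M, C) = (1/M + 0)*C = C/M)
(1556 + 3131) + J(-14, -22) = (1556 + 3131) - 22/(-14) = 4687 - 22*(-1/14) = 4687 + 11/7 = 32820/7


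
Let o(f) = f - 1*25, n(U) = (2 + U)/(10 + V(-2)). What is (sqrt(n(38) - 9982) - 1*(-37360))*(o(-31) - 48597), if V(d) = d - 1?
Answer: -1817676080 - 48653*I*sqrt(488838)/7 ≈ -1.8177e+9 - 4.8595e+6*I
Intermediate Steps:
V(d) = -1 + d
n(U) = 2/7 + U/7 (n(U) = (2 + U)/(10 + (-1 - 2)) = (2 + U)/(10 - 3) = (2 + U)/7 = (2 + U)*(1/7) = 2/7 + U/7)
o(f) = -25 + f (o(f) = f - 25 = -25 + f)
(sqrt(n(38) - 9982) - 1*(-37360))*(o(-31) - 48597) = (sqrt((2/7 + (1/7)*38) - 9982) - 1*(-37360))*((-25 - 31) - 48597) = (sqrt((2/7 + 38/7) - 9982) + 37360)*(-56 - 48597) = (sqrt(40/7 - 9982) + 37360)*(-48653) = (sqrt(-69834/7) + 37360)*(-48653) = (I*sqrt(488838)/7 + 37360)*(-48653) = (37360 + I*sqrt(488838)/7)*(-48653) = -1817676080 - 48653*I*sqrt(488838)/7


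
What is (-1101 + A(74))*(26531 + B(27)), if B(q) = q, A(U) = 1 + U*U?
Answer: 116217808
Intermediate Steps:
A(U) = 1 + U²
(-1101 + A(74))*(26531 + B(27)) = (-1101 + (1 + 74²))*(26531 + 27) = (-1101 + (1 + 5476))*26558 = (-1101 + 5477)*26558 = 4376*26558 = 116217808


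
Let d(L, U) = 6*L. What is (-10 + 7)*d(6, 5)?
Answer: -108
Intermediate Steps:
(-10 + 7)*d(6, 5) = (-10 + 7)*(6*6) = -3*36 = -108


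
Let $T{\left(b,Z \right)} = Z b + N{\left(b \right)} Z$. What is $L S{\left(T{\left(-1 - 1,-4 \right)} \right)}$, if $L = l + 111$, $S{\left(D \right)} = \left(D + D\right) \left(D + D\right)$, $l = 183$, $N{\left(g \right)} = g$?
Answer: $301056$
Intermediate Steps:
$T{\left(b,Z \right)} = 2 Z b$ ($T{\left(b,Z \right)} = Z b + b Z = Z b + Z b = 2 Z b$)
$S{\left(D \right)} = 4 D^{2}$ ($S{\left(D \right)} = 2 D 2 D = 4 D^{2}$)
$L = 294$ ($L = 183 + 111 = 294$)
$L S{\left(T{\left(-1 - 1,-4 \right)} \right)} = 294 \cdot 4 \left(2 \left(-4\right) \left(-1 - 1\right)\right)^{2} = 294 \cdot 4 \left(2 \left(-4\right) \left(-2\right)\right)^{2} = 294 \cdot 4 \cdot 16^{2} = 294 \cdot 4 \cdot 256 = 294 \cdot 1024 = 301056$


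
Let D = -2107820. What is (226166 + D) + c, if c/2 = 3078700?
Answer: 4275746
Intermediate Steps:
c = 6157400 (c = 2*3078700 = 6157400)
(226166 + D) + c = (226166 - 2107820) + 6157400 = -1881654 + 6157400 = 4275746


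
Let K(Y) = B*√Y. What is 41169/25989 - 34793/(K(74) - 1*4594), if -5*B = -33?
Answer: 20928288125086/2285040870091 + 5740845*√74/527540314 ≈ 9.2524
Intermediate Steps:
B = 33/5 (B = -⅕*(-33) = 33/5 ≈ 6.6000)
K(Y) = 33*√Y/5
41169/25989 - 34793/(K(74) - 1*4594) = 41169/25989 - 34793/(33*√74/5 - 1*4594) = 41169*(1/25989) - 34793/(33*√74/5 - 4594) = 13723/8663 - 34793/(-4594 + 33*√74/5)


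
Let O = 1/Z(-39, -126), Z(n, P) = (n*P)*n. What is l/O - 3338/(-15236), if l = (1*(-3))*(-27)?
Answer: -118256695799/7618 ≈ -1.5523e+7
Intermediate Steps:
l = 81 (l = -3*(-27) = 81)
Z(n, P) = P*n² (Z(n, P) = (P*n)*n = P*n²)
O = -1/191646 (O = 1/(-126*(-39)²) = 1/(-126*1521) = 1/(-191646) = -1/191646 ≈ -5.2180e-6)
l/O - 3338/(-15236) = 81/(-1/191646) - 3338/(-15236) = 81*(-191646) - 3338*(-1/15236) = -15523326 + 1669/7618 = -118256695799/7618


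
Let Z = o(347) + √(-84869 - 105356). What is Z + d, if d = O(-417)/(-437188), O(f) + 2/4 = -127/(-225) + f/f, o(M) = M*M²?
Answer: 8219949908635321/196734600 + 5*I*√7609 ≈ 4.1782e+7 + 436.15*I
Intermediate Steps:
o(M) = M³
O(f) = 479/450 (O(f) = -½ + (-127/(-225) + f/f) = -½ + (-127*(-1/225) + 1) = -½ + (127/225 + 1) = -½ + 352/225 = 479/450)
d = -479/196734600 (d = (479/450)/(-437188) = (479/450)*(-1/437188) = -479/196734600 ≈ -2.4348e-6)
Z = 41781923 + 5*I*√7609 (Z = 347³ + √(-84869 - 105356) = 41781923 + √(-190225) = 41781923 + 5*I*√7609 ≈ 4.1782e+7 + 436.15*I)
Z + d = (41781923 + 5*I*√7609) - 479/196734600 = 8219949908635321/196734600 + 5*I*√7609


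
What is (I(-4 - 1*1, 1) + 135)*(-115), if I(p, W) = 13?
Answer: -17020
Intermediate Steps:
(I(-4 - 1*1, 1) + 135)*(-115) = (13 + 135)*(-115) = 148*(-115) = -17020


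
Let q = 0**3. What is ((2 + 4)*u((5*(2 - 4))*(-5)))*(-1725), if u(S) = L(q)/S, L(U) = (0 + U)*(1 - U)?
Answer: 0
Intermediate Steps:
q = 0
L(U) = U*(1 - U)
u(S) = 0 (u(S) = (0*(1 - 1*0))/S = (0*(1 + 0))/S = (0*1)/S = 0/S = 0)
((2 + 4)*u((5*(2 - 4))*(-5)))*(-1725) = ((2 + 4)*0)*(-1725) = (6*0)*(-1725) = 0*(-1725) = 0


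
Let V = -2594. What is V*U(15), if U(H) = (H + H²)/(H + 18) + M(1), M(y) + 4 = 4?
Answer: -207520/11 ≈ -18865.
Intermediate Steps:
M(y) = 0 (M(y) = -4 + 4 = 0)
U(H) = (H + H²)/(18 + H) (U(H) = (H + H²)/(H + 18) + 0 = (H + H²)/(18 + H) + 0 = (H + H²)/(18 + H))
V*U(15) = -38910*(1 + 15)/(18 + 15) = -38910*16/33 = -2594*80/11 = -207520/11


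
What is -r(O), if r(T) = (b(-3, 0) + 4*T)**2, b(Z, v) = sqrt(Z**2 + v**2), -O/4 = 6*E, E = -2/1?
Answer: -38025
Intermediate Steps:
E = -2 (E = -2*1 = -2)
O = 48 (O = -24*(-2) = -4*(-12) = 48)
r(T) = (3 + 4*T)**2 (r(T) = (sqrt((-3)**2 + 0**2) + 4*T)**2 = (sqrt(9 + 0) + 4*T)**2 = (sqrt(9) + 4*T)**2 = (3 + 4*T)**2)
-r(O) = -(3 + 4*48)**2 = -(3 + 192)**2 = -1*195**2 = -1*38025 = -38025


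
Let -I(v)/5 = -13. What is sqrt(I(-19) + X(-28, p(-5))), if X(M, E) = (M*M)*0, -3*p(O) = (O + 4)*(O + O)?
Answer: sqrt(65) ≈ 8.0623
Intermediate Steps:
p(O) = -2*O*(4 + O)/3 (p(O) = -(O + 4)*(O + O)/3 = -(4 + O)*2*O/3 = -2*O*(4 + O)/3)
X(M, E) = 0 (X(M, E) = M**2*0 = 0)
I(v) = 65 (I(v) = -5*(-13) = 65)
sqrt(I(-19) + X(-28, p(-5))) = sqrt(65 + 0) = sqrt(65)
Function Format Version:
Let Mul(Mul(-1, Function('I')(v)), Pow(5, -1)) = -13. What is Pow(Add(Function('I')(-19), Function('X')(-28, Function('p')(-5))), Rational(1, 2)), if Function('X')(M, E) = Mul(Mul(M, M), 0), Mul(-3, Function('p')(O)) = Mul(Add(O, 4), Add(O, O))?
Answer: Pow(65, Rational(1, 2)) ≈ 8.0623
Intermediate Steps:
Function('p')(O) = Mul(Rational(-2, 3), O, Add(4, O)) (Function('p')(O) = Mul(Rational(-1, 3), Mul(Add(O, 4), Add(O, O))) = Mul(Rational(-1, 3), Mul(Add(4, O), Mul(2, O))) = Mul(Rational(-1, 3), Mul(2, O, Add(4, O))) = Mul(Rational(-2, 3), O, Add(4, O)))
Function('X')(M, E) = 0 (Function('X')(M, E) = Mul(Pow(M, 2), 0) = 0)
Function('I')(v) = 65 (Function('I')(v) = Mul(-5, -13) = 65)
Pow(Add(Function('I')(-19), Function('X')(-28, Function('p')(-5))), Rational(1, 2)) = Pow(Add(65, 0), Rational(1, 2)) = Pow(65, Rational(1, 2))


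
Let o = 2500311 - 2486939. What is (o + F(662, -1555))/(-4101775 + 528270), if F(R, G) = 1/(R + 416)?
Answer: -14415017/3852238390 ≈ -0.0037420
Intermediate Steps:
F(R, G) = 1/(416 + R)
o = 13372
(o + F(662, -1555))/(-4101775 + 528270) = (13372 + 1/(416 + 662))/(-4101775 + 528270) = (13372 + 1/1078)/(-3573505) = (13372 + 1/1078)*(-1/3573505) = (14415017/1078)*(-1/3573505) = -14415017/3852238390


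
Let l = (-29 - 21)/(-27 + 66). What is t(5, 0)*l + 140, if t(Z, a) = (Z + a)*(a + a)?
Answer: 140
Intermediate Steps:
l = -50/39 ≈ -1.2821
t(Z, a) = 2*a*(Z + a) (t(Z, a) = (Z + a)*(2*a) = 2*a*(Z + a))
t(5, 0)*l + 140 = (2*0*(5 + 0))*(-50/39) + 140 = (2*0*5)*(-50/39) + 140 = 0*(-50/39) + 140 = 0 + 140 = 140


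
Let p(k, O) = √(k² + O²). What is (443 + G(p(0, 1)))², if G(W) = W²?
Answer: 197136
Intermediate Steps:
p(k, O) = √(O² + k²)
(443 + G(p(0, 1)))² = (443 + (√(1² + 0²))²)² = (443 + (√(1 + 0))²)² = (443 + (√1)²)² = (443 + 1²)² = (443 + 1)² = 444² = 197136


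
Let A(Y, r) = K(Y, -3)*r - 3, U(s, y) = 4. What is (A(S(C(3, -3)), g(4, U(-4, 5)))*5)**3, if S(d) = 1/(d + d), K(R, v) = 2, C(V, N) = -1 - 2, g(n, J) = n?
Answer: 15625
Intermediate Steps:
C(V, N) = -3
S(d) = 1/(2*d)
A(Y, r) = -3 + 2*r (A(Y, r) = 2*r - 3 = -3 + 2*r)
(A(S(C(3, -3)), g(4, U(-4, 5)))*5)**3 = ((-3 + 2*4)*5)**3 = ((-3 + 8)*5)**3 = (5*5)**3 = 25**3 = 15625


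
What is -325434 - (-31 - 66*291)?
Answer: -306197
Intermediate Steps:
-325434 - (-31 - 66*291) = -325434 - (-31 - 19206) = -325434 - 1*(-19237) = -325434 + 19237 = -306197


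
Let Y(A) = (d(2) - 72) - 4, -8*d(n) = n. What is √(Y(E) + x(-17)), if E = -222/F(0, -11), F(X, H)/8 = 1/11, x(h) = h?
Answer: I*√373/2 ≈ 9.6566*I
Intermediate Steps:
d(n) = -n/8
F(X, H) = 8/11
E = -1221/4 (E = -222/8/11 = -222*11/8 = -1221/4 ≈ -305.25)
Y(A) = -305/4 (Y(A) = (-⅛*2 - 72) - 4 = (-¼ - 72) - 4 = -289/4 - 4 = -305/4)
√(Y(E) + x(-17)) = √(-305/4 - 17) = √(-373/4) = I*√373/2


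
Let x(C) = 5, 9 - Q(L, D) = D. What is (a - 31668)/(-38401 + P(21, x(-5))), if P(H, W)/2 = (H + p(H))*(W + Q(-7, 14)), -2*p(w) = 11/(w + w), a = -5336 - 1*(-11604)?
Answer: 25400/38401 ≈ 0.66144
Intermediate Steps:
Q(L, D) = 9 - D
a = 6268 (a = -5336 + 11604 = 6268)
p(w) = -11/(4*w) (p(w) = -11/(2*(w + w)) = -11/(2*(2*w)) = -11*1/(2*w)/2 = -11/(4*w))
P(H, W) = 2*(-5 + W)*(H - 11/(4*H)) (P(H, W) = 2*((H - 11/(4*H))*(W + (9 - 1*14))) = 2*((H - 11/(4*H))*(W + (9 - 14))) = 2*((H - 11/(4*H))*(W - 5)) = 2*((H - 11/(4*H))*(-5 + W)) = 2*((-5 + W)*(H - 11/(4*H))) = 2*(-5 + W)*(H - 11/(4*H)))
(a - 31668)/(-38401 + P(21, x(-5))) = (6268 - 31668)/(-38401 + (1/2)*(55 - 11*5 + 4*21**2*(-5 + 5))/21) = -25400/(-38401 + (1/2)*(1/21)*(55 - 55 + 4*441*0)) = -25400/(-38401 + (1/2)*(1/21)*(55 - 55 + 0)) = -25400/(-38401 + (1/2)*(1/21)*0) = -25400/(-38401 + 0) = -25400/(-38401) = -25400*(-1/38401) = 25400/38401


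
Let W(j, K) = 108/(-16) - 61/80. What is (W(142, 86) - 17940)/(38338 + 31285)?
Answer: -1435801/5569840 ≈ -0.25778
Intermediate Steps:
W(j, K) = -601/80 (W(j, K) = 108*(-1/16) - 61*1/80 = -27/4 - 61/80 = -601/80)
(W(142, 86) - 17940)/(38338 + 31285) = (-601/80 - 17940)/(38338 + 31285) = -1435801/80/69623 = -1435801/80*1/69623 = -1435801/5569840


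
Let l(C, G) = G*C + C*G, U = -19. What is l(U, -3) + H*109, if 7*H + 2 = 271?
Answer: 30119/7 ≈ 4302.7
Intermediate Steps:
H = 269/7 (H = -2/7 + (⅐)*271 = -2/7 + 271/7 = 269/7 ≈ 38.429)
l(C, G) = 2*C*G (l(C, G) = C*G + C*G = 2*C*G)
l(U, -3) + H*109 = 2*(-19)*(-3) + (269/7)*109 = 114 + 29321/7 = 30119/7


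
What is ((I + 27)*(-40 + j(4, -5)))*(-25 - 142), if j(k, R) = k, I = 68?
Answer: 571140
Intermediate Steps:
((I + 27)*(-40 + j(4, -5)))*(-25 - 142) = ((68 + 27)*(-40 + 4))*(-25 - 142) = (95*(-36))*(-167) = -3420*(-167) = 571140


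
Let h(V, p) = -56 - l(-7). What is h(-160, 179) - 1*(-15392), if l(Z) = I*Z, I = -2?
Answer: 15322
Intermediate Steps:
l(Z) = -2*Z
h(V, p) = -70 (h(V, p) = -56 - (-2)*(-7) = -56 - 1*14 = -56 - 14 = -70)
h(-160, 179) - 1*(-15392) = -70 - 1*(-15392) = -70 + 15392 = 15322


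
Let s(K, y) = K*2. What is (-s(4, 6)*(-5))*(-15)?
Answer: -600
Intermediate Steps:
s(K, y) = 2*K
(-s(4, 6)*(-5))*(-15) = (-2*4*(-5))*(-15) = (-1*8*(-5))*(-15) = -8*(-5)*(-15) = 40*(-15) = -600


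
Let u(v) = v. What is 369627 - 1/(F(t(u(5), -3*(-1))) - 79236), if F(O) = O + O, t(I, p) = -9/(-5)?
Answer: 146432171579/396162 ≈ 3.6963e+5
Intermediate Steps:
t(I, p) = 9/5 (t(I, p) = -9*(-1/5) = 9/5)
F(O) = 2*O
369627 - 1/(F(t(u(5), -3*(-1))) - 79236) = 369627 - 1/(2*(9/5) - 79236) = 369627 - 1/(18/5 - 79236) = 369627 - 1/(-396162/5) = 369627 - 1*(-5/396162) = 369627 + 5/396162 = 146432171579/396162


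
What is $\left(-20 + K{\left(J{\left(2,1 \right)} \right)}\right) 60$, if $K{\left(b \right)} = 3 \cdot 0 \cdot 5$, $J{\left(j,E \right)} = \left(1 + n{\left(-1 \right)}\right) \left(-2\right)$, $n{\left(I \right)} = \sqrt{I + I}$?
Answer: $-1200$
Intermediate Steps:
$n{\left(I \right)} = \sqrt{2} \sqrt{I}$ ($n{\left(I \right)} = \sqrt{2 I} = \sqrt{2} \sqrt{I}$)
$J{\left(j,E \right)} = -2 - 2 i \sqrt{2}$ ($J{\left(j,E \right)} = \left(1 + \sqrt{2} \sqrt{-1}\right) \left(-2\right) = \left(1 + \sqrt{2} i\right) \left(-2\right) = \left(1 + i \sqrt{2}\right) \left(-2\right) = -2 - 2 i \sqrt{2}$)
$K{\left(b \right)} = 0$ ($K{\left(b \right)} = 0 \cdot 5 = 0$)
$\left(-20 + K{\left(J{\left(2,1 \right)} \right)}\right) 60 = \left(-20 + 0\right) 60 = \left(-20\right) 60 = -1200$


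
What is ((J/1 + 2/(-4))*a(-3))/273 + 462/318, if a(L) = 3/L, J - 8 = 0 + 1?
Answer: 41141/28938 ≈ 1.4217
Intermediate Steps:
J = 9 (J = 8 + (0 + 1) = 8 + 1 = 9)
((J/1 + 2/(-4))*a(-3))/273 + 462/318 = ((9/1 + 2/(-4))*(3/(-3)))/273 + 462/318 = ((9*1 + 2*(-¼))*(3*(-⅓)))*(1/273) + 462*(1/318) = ((9 - ½)*(-1))*(1/273) + 77/53 = ((17/2)*(-1))*(1/273) + 77/53 = -17/2*1/273 + 77/53 = -17/546 + 77/53 = 41141/28938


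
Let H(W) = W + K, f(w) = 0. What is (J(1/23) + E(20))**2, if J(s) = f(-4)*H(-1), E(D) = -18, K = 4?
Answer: 324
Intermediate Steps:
H(W) = 4 + W (H(W) = W + 4 = 4 + W)
J(s) = 0 (J(s) = 0*(4 - 1) = 0*3 = 0)
(J(1/23) + E(20))**2 = (0 - 18)**2 = (-18)**2 = 324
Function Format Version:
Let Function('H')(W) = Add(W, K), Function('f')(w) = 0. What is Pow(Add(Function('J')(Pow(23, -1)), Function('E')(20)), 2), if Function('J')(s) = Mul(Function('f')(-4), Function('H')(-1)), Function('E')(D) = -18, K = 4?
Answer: 324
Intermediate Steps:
Function('H')(W) = Add(4, W) (Function('H')(W) = Add(W, 4) = Add(4, W))
Function('J')(s) = 0 (Function('J')(s) = Mul(0, Add(4, -1)) = Mul(0, 3) = 0)
Pow(Add(Function('J')(Pow(23, -1)), Function('E')(20)), 2) = Pow(Add(0, -18), 2) = Pow(-18, 2) = 324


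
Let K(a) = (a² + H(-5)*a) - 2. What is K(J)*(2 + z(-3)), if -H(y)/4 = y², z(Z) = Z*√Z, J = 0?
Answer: -4 + 6*I*√3 ≈ -4.0 + 10.392*I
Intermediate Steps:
z(Z) = Z^(3/2)
H(y) = -4*y²
K(a) = -2 + a² - 100*a (K(a) = (a² + (-4*(-5)²)*a) - 2 = (a² + (-4*25)*a) - 2 = (a² - 100*a) - 2 = -2 + a² - 100*a)
K(J)*(2 + z(-3)) = (-2 + 0² - 100*0)*(2 + (-3)^(3/2)) = (-2 + 0 + 0)*(2 - 3*I*√3) = -2*(2 - 3*I*√3) = -4 + 6*I*√3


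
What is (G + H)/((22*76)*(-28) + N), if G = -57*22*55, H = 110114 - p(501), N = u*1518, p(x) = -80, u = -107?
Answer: -20612/104621 ≈ -0.19702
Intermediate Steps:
N = -162426 (N = -107*1518 = -162426)
H = 110194 (H = 110114 - 1*(-80) = 110114 + 80 = 110194)
G = -68970 (G = -1254*55 = -68970)
(G + H)/((22*76)*(-28) + N) = (-68970 + 110194)/((22*76)*(-28) - 162426) = 41224/(1672*(-28) - 162426) = 41224/(-46816 - 162426) = 41224/(-209242) = 41224*(-1/209242) = -20612/104621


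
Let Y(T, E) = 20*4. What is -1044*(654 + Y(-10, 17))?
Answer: -766296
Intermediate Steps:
Y(T, E) = 80
-1044*(654 + Y(-10, 17)) = -1044*(654 + 80) = -1044*734 = -766296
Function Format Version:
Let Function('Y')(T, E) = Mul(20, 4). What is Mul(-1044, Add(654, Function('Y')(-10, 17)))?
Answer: -766296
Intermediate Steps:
Function('Y')(T, E) = 80
Mul(-1044, Add(654, Function('Y')(-10, 17))) = Mul(-1044, Add(654, 80)) = Mul(-1044, 734) = -766296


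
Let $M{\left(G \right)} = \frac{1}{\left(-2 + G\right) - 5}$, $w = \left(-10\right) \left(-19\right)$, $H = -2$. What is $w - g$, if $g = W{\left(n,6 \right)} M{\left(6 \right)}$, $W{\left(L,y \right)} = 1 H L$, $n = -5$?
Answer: $200$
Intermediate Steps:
$w = 190$
$M{\left(G \right)} = \frac{1}{-7 + G}$
$W{\left(L,y \right)} = - 2 L$ ($W{\left(L,y \right)} = 1 \left(-2\right) L = - 2 L$)
$g = -10$ ($g = \frac{\left(-2\right) \left(-5\right)}{-7 + 6} = \frac{10}{-1} = 10 \left(-1\right) = -10$)
$w - g = 190 - -10 = 190 + 10 = 200$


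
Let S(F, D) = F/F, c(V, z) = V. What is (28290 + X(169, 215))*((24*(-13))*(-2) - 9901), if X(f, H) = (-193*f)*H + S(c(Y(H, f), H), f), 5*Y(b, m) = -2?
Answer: 64793944828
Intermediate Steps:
Y(b, m) = -⅖ (Y(b, m) = (⅕)*(-2) = -⅖)
S(F, D) = 1
X(f, H) = 1 - 193*H*f (X(f, H) = (-193*f)*H + 1 = -193*H*f + 1 = 1 - 193*H*f)
(28290 + X(169, 215))*((24*(-13))*(-2) - 9901) = (28290 + (1 - 193*215*169))*((24*(-13))*(-2) - 9901) = (28290 + (1 - 7012655))*(-312*(-2) - 9901) = (28290 - 7012654)*(624 - 9901) = -6984364*(-9277) = 64793944828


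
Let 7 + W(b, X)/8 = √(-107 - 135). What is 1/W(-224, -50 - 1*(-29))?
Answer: -7/2328 - 11*I*√2/2328 ≈ -0.0030069 - 0.0066823*I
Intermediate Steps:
W(b, X) = -56 + 88*I*√2 (W(b, X) = -56 + 8*√(-107 - 135) = -56 + 8*√(-242) = -56 + 8*(11*I*√2) = -56 + 88*I*√2)
1/W(-224, -50 - 1*(-29)) = 1/(-56 + 88*I*√2)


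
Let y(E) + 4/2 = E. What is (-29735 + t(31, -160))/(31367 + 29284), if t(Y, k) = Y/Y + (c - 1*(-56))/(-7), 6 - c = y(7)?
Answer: -208195/424557 ≈ -0.49038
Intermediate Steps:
y(E) = -2 + E
c = 1 (c = 6 - (-2 + 7) = 6 - 1*5 = 6 - 5 = 1)
t(Y, k) = -50/7 (t(Y, k) = Y/Y + (1 - 1*(-56))/(-7) = 1 + (1 + 56)*(-1/7) = 1 + 57*(-1/7) = 1 - 57/7 = -50/7)
(-29735 + t(31, -160))/(31367 + 29284) = (-29735 - 50/7)/(31367 + 29284) = -208195/7/60651 = -208195/7*1/60651 = -208195/424557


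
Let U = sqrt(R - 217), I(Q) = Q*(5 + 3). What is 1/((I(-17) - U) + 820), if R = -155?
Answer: 57/39019 + I*sqrt(93)/234114 ≈ 0.0014608 + 4.1192e-5*I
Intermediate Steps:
I(Q) = 8*Q (I(Q) = Q*8 = 8*Q)
U = 2*I*sqrt(93) (U = sqrt(-155 - 217) = sqrt(-372) = 2*I*sqrt(93) ≈ 19.287*I)
1/((I(-17) - U) + 820) = 1/((8*(-17) - 2*I*sqrt(93)) + 820) = 1/((-136 - 2*I*sqrt(93)) + 820) = 1/(684 - 2*I*sqrt(93))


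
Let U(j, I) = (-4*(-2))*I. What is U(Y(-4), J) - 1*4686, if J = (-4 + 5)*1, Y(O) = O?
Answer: -4678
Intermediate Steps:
J = 1 (J = 1*1 = 1)
U(j, I) = 8*I
U(Y(-4), J) - 1*4686 = 8*1 - 1*4686 = 8 - 4686 = -4678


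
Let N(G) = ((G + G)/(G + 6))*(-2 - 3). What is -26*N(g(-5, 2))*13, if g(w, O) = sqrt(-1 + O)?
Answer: 3380/7 ≈ 482.86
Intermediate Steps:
N(G) = -10*G/(6 + G) (N(G) = ((2*G)/(6 + G))*(-5) = (2*G/(6 + G))*(-5) = -10*G/(6 + G))
-26*N(g(-5, 2))*13 = -(-260)*sqrt(-1 + 2)/(6 + sqrt(-1 + 2))*13 = -(-260)*sqrt(1)/(6 + sqrt(1))*13 = -(-260)/(6 + 1)*13 = -(-260)/7*13 = -26*(-10/7)*13 = (260/7)*13 = 3380/7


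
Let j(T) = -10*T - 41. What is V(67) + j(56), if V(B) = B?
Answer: -534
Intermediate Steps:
j(T) = -41 - 10*T
V(67) + j(56) = 67 + (-41 - 10*56) = 67 + (-41 - 560) = 67 - 601 = -534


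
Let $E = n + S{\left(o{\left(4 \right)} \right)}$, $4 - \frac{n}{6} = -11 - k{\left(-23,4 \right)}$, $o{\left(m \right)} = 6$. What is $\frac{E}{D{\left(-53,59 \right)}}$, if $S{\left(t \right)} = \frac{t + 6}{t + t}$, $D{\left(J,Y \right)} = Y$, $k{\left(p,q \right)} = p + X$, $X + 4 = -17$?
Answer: $- \frac{173}{59} \approx -2.9322$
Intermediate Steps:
$X = -21$ ($X = -4 - 17 = -21$)
$k{\left(p,q \right)} = -21 + p$ ($k{\left(p,q \right)} = p - 21 = -21 + p$)
$S{\left(t \right)} = \frac{6 + t}{2 t}$
$n = -174$ ($n = 24 - 6 \left(-11 - \left(-21 - 23\right)\right) = 24 - 6 \left(-11 - -44\right) = 24 - 6 \left(-11 + 44\right) = 24 - 198 = -174$)
$E = -173$ ($E = -174 + \frac{6 + 6}{2 \cdot 6} = -174 + \frac{1}{2} \cdot \frac{1}{6} \cdot 12 = -174 + 1 = -173$)
$\frac{E}{D{\left(-53,59 \right)}} = - \frac{173}{59}$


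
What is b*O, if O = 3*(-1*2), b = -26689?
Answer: 160134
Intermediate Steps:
O = -6 (O = 3*(-2) = -6)
b*O = -26689*(-6) = 160134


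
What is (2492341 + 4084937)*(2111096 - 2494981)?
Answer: -2524918365030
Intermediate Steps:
(2492341 + 4084937)*(2111096 - 2494981) = 6577278*(-383885) = -2524918365030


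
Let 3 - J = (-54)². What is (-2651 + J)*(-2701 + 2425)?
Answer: 1535664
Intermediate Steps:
J = -2913 (J = 3 - 1*(-54)² = 3 - 1*2916 = 3 - 2916 = -2913)
(-2651 + J)*(-2701 + 2425) = (-2651 - 2913)*(-2701 + 2425) = -5564*(-276) = 1535664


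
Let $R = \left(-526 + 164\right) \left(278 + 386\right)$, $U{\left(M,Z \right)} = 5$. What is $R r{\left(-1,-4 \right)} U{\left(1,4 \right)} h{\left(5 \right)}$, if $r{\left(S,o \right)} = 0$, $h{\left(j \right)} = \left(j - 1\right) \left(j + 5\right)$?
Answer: $0$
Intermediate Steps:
$h{\left(j \right)} = \left(-1 + j\right) \left(5 + j\right)$
$R = -240368$ ($R = \left(-362\right) 664 = -240368$)
$R r{\left(-1,-4 \right)} U{\left(1,4 \right)} h{\left(5 \right)} = - 240368 \cdot 0 \cdot 5 \left(-5 + 5^{2} + 4 \cdot 5\right) = - 240368 \cdot 0 \left(-5 + 25 + 20\right) = - 240368 \cdot 0 \cdot 40 = \left(-240368\right) 0 = 0$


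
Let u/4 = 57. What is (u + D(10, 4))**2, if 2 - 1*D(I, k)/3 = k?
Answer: 49284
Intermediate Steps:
u = 228 (u = 4*57 = 228)
D(I, k) = 6 - 3*k
(u + D(10, 4))**2 = (228 + (6 - 3*4))**2 = (228 + (6 - 12))**2 = (228 - 6)**2 = 222**2 = 49284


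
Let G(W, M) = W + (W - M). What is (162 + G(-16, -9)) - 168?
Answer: -29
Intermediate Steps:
G(W, M) = -M + 2*W
(162 + G(-16, -9)) - 168 = (162 + (-1*(-9) + 2*(-16))) - 168 = (162 + (9 - 32)) - 168 = (162 - 23) - 168 = 139 - 168 = -29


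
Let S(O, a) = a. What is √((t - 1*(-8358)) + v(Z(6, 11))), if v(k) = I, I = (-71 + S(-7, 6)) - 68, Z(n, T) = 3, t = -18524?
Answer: I*√10299 ≈ 101.48*I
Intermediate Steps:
I = -133 (I = (-71 + 6) - 68 = -65 - 68 = -133)
v(k) = -133
√((t - 1*(-8358)) + v(Z(6, 11))) = √((-18524 - 1*(-8358)) - 133) = √((-18524 + 8358) - 133) = √(-10166 - 133) = √(-10299) = I*√10299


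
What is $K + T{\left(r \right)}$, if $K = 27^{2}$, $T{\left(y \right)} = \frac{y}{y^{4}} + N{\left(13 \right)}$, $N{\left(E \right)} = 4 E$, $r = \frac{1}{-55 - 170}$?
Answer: $-11389844$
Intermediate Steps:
$r = - \frac{1}{225}$ ($r = \frac{1}{-225} = - \frac{1}{225} \approx -0.0044444$)
$T{\left(y \right)} = 52 + \frac{1}{y^{3}}$ ($T{\left(y \right)} = \frac{y}{y^{4}} + 4 \cdot 13 = \frac{y}{y^{4}} + 52 = \frac{1}{y^{3}} + 52 = 52 + \frac{1}{y^{3}}$)
$K = 729$
$K + T{\left(r \right)} = 729 + \left(52 + \frac{1}{- \frac{1}{11390625}}\right) = 729 + \left(52 - 11390625\right) = 729 - 11390573 = -11389844$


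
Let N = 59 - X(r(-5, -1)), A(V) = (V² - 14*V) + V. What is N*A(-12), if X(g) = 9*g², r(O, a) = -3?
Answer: -6600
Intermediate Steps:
A(V) = V² - 13*V
N = -22 (N = 59 - 9*(-3)² = 59 - 9*9 = 59 - 1*81 = 59 - 81 = -22)
N*A(-12) = -(-264)*(-13 - 12) = -(-264)*(-25) = -22*300 = -6600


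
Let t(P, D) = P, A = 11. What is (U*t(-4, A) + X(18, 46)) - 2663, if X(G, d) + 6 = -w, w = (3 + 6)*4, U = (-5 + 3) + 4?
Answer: -2713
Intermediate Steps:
U = 2 (U = -2 + 4 = 2)
w = 36 (w = 9*4 = 36)
X(G, d) = -42 (X(G, d) = -6 - 1*36 = -6 - 36 = -42)
(U*t(-4, A) + X(18, 46)) - 2663 = (2*(-4) - 42) - 2663 = (-8 - 42) - 2663 = -50 - 2663 = -2713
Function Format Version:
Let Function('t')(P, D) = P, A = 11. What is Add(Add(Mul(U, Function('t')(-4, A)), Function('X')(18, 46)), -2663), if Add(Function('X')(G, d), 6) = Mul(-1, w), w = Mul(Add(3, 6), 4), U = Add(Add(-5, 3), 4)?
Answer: -2713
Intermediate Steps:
U = 2 (U = Add(-2, 4) = 2)
w = 36 (w = Mul(9, 4) = 36)
Function('X')(G, d) = -42 (Function('X')(G, d) = Add(-6, Mul(-1, 36)) = Add(-6, -36) = -42)
Add(Add(Mul(U, Function('t')(-4, A)), Function('X')(18, 46)), -2663) = Add(Add(Mul(2, -4), -42), -2663) = Add(Add(-8, -42), -2663) = Add(-50, -2663) = -2713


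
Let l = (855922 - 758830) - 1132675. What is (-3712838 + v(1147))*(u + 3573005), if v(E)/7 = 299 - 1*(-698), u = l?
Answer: -9403328155498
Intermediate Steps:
l = -1035583 (l = 97092 - 1132675 = -1035583)
u = -1035583
v(E) = 6979 (v(E) = 7*(299 - 1*(-698)) = 7*(299 + 698) = 7*997 = 6979)
(-3712838 + v(1147))*(u + 3573005) = (-3712838 + 6979)*(-1035583 + 3573005) = -3705859*2537422 = -9403328155498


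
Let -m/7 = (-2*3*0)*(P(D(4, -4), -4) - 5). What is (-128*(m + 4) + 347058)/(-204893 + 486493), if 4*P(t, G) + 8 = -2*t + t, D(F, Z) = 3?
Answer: 173273/140800 ≈ 1.2306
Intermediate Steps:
P(t, G) = -2 - t/4 (P(t, G) = -2 + (-2*t + t)/4 = -2 + (-t)/4 = -2 - t/4)
m = 0 (m = -7*-2*3*0*((-2 - 1/4*3) - 5) = -7*(-6*0)*((-2 - 3/4) - 5) = -0*(-11/4 - 5) = -0*(-31)/4 = -7*0 = 0)
(-128*(m + 4) + 347058)/(-204893 + 486493) = (-128*(0 + 4) + 347058)/(-204893 + 486493) = (-128*4 + 347058)/281600 = (-512 + 347058)*(1/281600) = 346546*(1/281600) = 173273/140800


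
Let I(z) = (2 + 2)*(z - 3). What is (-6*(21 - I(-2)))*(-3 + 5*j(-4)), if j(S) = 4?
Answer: -4182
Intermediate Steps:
I(z) = -12 + 4*z (I(z) = 4*(-3 + z) = -12 + 4*z)
(-6*(21 - I(-2)))*(-3 + 5*j(-4)) = (-6*(21 - (-12 + 4*(-2))))*(-3 + 5*4) = (-6*(21 - (-12 - 8)))*(-3 + 20) = -6*(21 - 1*(-20))*17 = -6*(21 + 20)*17 = -6*41*17 = -246*17 = -4182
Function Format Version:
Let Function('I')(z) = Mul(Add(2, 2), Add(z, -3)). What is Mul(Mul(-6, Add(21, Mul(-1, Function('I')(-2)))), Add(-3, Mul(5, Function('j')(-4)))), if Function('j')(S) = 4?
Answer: -4182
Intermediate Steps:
Function('I')(z) = Add(-12, Mul(4, z)) (Function('I')(z) = Mul(4, Add(-3, z)) = Add(-12, Mul(4, z)))
Mul(Mul(-6, Add(21, Mul(-1, Function('I')(-2)))), Add(-3, Mul(5, Function('j')(-4)))) = Mul(Mul(-6, Add(21, Mul(-1, Add(-12, Mul(4, -2))))), Add(-3, Mul(5, 4))) = Mul(Mul(-6, Add(21, Mul(-1, Add(-12, -8)))), Add(-3, 20)) = Mul(Mul(-6, Add(21, Mul(-1, -20))), 17) = Mul(Mul(-6, Add(21, 20)), 17) = Mul(Mul(-6, 41), 17) = Mul(-246, 17) = -4182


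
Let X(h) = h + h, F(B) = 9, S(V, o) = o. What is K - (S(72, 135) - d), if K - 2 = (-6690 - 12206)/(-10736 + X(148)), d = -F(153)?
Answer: -182948/1305 ≈ -140.19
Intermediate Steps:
X(h) = 2*h
d = -9 (d = -1*9 = -9)
K = 4972/1305 (K = 2 + (-6690 - 12206)/(-10736 + 2*148) = 2 - 18896/(-10736 + 296) = 2 - 18896/(-10440) = 2 - 18896*(-1/10440) = 2 + 2362/1305 = 4972/1305 ≈ 3.8100)
K - (S(72, 135) - d) = 4972/1305 - (135 - 1*(-9)) = 4972/1305 - (135 + 9) = 4972/1305 - 1*144 = 4972/1305 - 144 = -182948/1305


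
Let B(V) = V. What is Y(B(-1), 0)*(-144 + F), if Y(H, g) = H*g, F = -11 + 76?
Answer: 0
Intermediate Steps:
F = 65
Y(B(-1), 0)*(-144 + F) = (-1*0)*(-144 + 65) = 0*(-79) = 0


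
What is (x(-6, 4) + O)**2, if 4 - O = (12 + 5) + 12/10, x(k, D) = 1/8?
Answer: 316969/1600 ≈ 198.11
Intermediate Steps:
x(k, D) = 1/8
O = -71/5 (O = 4 - ((12 + 5) + 12/10) = 4 - (17 + 12*(1/10)) = 4 - (17 + 6/5) = 4 - 1*91/5 = 4 - 91/5 = -71/5 ≈ -14.200)
(x(-6, 4) + O)**2 = (1/8 - 71/5)**2 = (-563/40)**2 = 316969/1600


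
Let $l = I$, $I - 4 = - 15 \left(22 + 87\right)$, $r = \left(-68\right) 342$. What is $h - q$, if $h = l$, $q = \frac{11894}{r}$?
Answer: $- \frac{997859}{612} \approx -1630.5$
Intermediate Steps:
$r = -23256$
$I = -1631$ ($I = 4 - 15 \left(22 + 87\right) = 4 - 1635 = -1631$)
$q = - \frac{313}{612}$ ($q = \frac{11894}{-23256} = 11894 \left(- \frac{1}{23256}\right) = - \frac{313}{612} \approx -0.51144$)
$l = -1631$
$h = -1631$
$h - q = -1631 - - \frac{313}{612} = -1631 + \frac{313}{612} = - \frac{997859}{612}$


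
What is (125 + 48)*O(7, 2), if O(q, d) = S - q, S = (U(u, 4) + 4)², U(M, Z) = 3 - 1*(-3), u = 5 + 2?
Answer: 16089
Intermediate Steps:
u = 7
U(M, Z) = 6 (U(M, Z) = 3 + 3 = 6)
S = 100 (S = (6 + 4)² = 10² = 100)
O(q, d) = 100 - q
(125 + 48)*O(7, 2) = (125 + 48)*(100 - 1*7) = 173*(100 - 7) = 173*93 = 16089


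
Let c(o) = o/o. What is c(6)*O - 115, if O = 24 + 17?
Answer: -74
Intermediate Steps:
c(o) = 1
O = 41
c(6)*O - 115 = 1*41 - 115 = 41 - 115 = -74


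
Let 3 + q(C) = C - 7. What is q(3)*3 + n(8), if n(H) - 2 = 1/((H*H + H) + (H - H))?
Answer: -1367/72 ≈ -18.986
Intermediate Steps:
q(C) = -10 + C (q(C) = -3 + (C - 7) = -3 + (-7 + C) = -10 + C)
n(H) = 2 + 1/(H + H²) (n(H) = 2 + 1/((H*H + H) + (H - H)) = 2 + 1/((H² + H) + 0) = 2 + 1/((H + H²) + 0) = 2 + 1/(H + H²))
q(3)*3 + n(8) = (-10 + 3)*3 + (1 + 2*8 + 2*8²)/(8*(1 + 8)) = -7*3 + (⅛)*(1 + 16 + 2*64)/9 = -21 + (⅛)*(⅑)*(1 + 16 + 128) = -21 + (⅛)*(⅑)*145 = -21 + 145/72 = -1367/72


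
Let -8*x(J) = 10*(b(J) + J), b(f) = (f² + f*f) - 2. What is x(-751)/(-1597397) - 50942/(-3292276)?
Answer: 4720393133879/5259071805572 ≈ 0.89757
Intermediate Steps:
b(f) = -2 + 2*f² (b(f) = (f² + f²) - 2 = 2*f² - 2 = -2 + 2*f²)
x(J) = 5/2 - 5*J²/2 - 5*J/4 (x(J) = -5*((-2 + 2*J²) + J)/4 = -5*(-2 + J + 2*J²)/4 = -(-20 + 10*J + 20*J²)/8 = 5/2 - 5*J²/2 - 5*J/4)
x(-751)/(-1597397) - 50942/(-3292276) = (5/2 - 5/2*(-751)² - 5/4*(-751))/(-1597397) - 50942/(-3292276) = (5/2 - 5/2*564001 + 3755/4)*(-1/1597397) - 50942*(-1/3292276) = (5/2 - 2820005/2 + 3755/4)*(-1/1597397) + 25471/1646138 = -5636245/4*(-1/1597397) + 25471/1646138 = 5636245/6389588 + 25471/1646138 = 4720393133879/5259071805572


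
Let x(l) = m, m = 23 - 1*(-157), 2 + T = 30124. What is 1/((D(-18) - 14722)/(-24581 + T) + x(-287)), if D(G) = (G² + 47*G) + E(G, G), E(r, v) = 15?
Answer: 5541/982151 ≈ 0.0056417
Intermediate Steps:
T = 30122 (T = -2 + 30124 = 30122)
m = 180 (m = 23 + 157 = 180)
x(l) = 180
D(G) = 15 + G² + 47*G (D(G) = (G² + 47*G) + 15 = 15 + G² + 47*G)
1/((D(-18) - 14722)/(-24581 + T) + x(-287)) = 1/(((15 + (-18)² + 47*(-18)) - 14722)/(-24581 + 30122) + 180) = 1/(((15 + 324 - 846) - 14722)/5541 + 180) = 1/((-507 - 14722)*(1/5541) + 180) = 1/(-15229*1/5541 + 180) = 1/(-15229/5541 + 180) = 1/(982151/5541) = 5541/982151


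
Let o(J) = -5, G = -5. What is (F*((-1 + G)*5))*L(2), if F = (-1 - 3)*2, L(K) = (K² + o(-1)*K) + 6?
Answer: 0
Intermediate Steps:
L(K) = 6 + K² - 5*K (L(K) = (K² - 5*K) + 6 = 6 + K² - 5*K)
F = -8 (F = -4*2 = -8)
(F*((-1 + G)*5))*L(2) = (-8*(-1 - 5)*5)*(6 + 2² - 5*2) = (-(-48)*5)*(6 + 4 - 10) = -8*(-30)*0 = 240*0 = 0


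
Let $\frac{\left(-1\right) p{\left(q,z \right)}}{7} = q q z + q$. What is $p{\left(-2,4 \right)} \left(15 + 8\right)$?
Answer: $-2254$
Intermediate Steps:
$p{\left(q,z \right)} = - 7 q - 7 z q^{2}$ ($p{\left(q,z \right)} = - 7 \left(q q z + q\right) = - 7 \left(q^{2} z + q\right) = - 7 \left(z q^{2} + q\right) = - 7 \left(q + z q^{2}\right) = - 7 q - 7 z q^{2}$)
$p{\left(-2,4 \right)} \left(15 + 8\right) = \left(-7\right) \left(-2\right) \left(1 - 8\right) \left(15 + 8\right) = \left(-7\right) \left(-2\right) \left(1 - 8\right) 23 = \left(-7\right) \left(-2\right) \left(-7\right) 23 = \left(-98\right) 23 = -2254$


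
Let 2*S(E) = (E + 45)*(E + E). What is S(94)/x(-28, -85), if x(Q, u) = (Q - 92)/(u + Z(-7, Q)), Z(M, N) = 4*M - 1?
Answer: 124127/10 ≈ 12413.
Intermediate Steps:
Z(M, N) = -1 + 4*M
x(Q, u) = (-92 + Q)/(-29 + u) (x(Q, u) = (Q - 92)/(u + (-1 + 4*(-7))) = (-92 + Q)/(u + (-1 - 28)) = (-92 + Q)/(u - 29) = (-92 + Q)/(-29 + u))
S(E) = E*(45 + E) (S(E) = ((E + 45)*(E + E))/2 = ((45 + E)*(2*E))/2 = (2*E*(45 + E))/2 = E*(45 + E))
S(94)/x(-28, -85) = (94*(45 + 94))/(((-92 - 28)/(-29 - 85))) = (94*139)/((-120/(-114))) = 13066/((-1/114*(-120))) = 13066/(20/19) = 13066*(19/20) = 124127/10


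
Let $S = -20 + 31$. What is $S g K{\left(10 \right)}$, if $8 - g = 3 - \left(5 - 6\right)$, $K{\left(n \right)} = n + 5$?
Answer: $660$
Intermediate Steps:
$S = 11$
$K{\left(n \right)} = 5 + n$
$g = 4$ ($g = 8 - \left(3 - \left(5 - 6\right)\right) = 8 - \left(3 - -1\right) = 8 - \left(3 + 1\right) = 8 - 4 = 4$)
$S g K{\left(10 \right)} = 11 \cdot 4 \left(5 + 10\right) = 44 \cdot 15 = 660$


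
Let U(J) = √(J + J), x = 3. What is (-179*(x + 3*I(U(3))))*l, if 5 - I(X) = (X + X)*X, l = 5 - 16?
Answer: -35442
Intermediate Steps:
l = -11
U(J) = √2*√J (U(J) = √(2*J) = √2*√J)
I(X) = 5 - 2*X² (I(X) = 5 - (X + X)*X = 5 - 2*X*X = 5 - 2*X²)
(-179*(x + 3*I(U(3))))*l = -179*(3 + 3*(5 - 2*(√2*√3)²))*(-11) = -179*(3 + 3*(5 - 2*(√6)²))*(-11) = -179*(3 + 3*(5 - 2*6))*(-11) = -179*(3 + 3*(5 - 12))*(-11) = -179*(3 + 3*(-7))*(-11) = -179*(3 - 21)*(-11) = -179*(-18)*(-11) = 3222*(-11) = -35442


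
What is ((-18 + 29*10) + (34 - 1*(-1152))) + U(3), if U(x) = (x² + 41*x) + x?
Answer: 1593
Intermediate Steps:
U(x) = x² + 42*x
((-18 + 29*10) + (34 - 1*(-1152))) + U(3) = ((-18 + 29*10) + (34 - 1*(-1152))) + 3*(42 + 3) = ((-18 + 290) + (34 + 1152)) + 3*45 = (272 + 1186) + 135 = 1458 + 135 = 1593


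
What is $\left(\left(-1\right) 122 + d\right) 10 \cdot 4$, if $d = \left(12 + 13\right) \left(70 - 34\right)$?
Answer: $31120$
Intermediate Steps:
$d = 900$ ($d = 25 \cdot 36 = 900$)
$\left(\left(-1\right) 122 + d\right) 10 \cdot 4 = \left(\left(-1\right) 122 + 900\right) 10 \cdot 4 = \left(-122 + 900\right) 40 = 778 \cdot 40 = 31120$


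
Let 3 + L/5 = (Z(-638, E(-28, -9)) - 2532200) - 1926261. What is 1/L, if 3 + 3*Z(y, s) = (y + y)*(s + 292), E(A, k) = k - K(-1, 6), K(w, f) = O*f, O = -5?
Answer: -3/68873915 ≈ -4.3558e-8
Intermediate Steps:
K(w, f) = -5*f
E(A, k) = 30 + k (E(A, k) = k - (-5)*6 = k - 1*(-30) = k + 30 = 30 + k)
Z(y, s) = -1 + 2*y*(292 + s)/3 (Z(y, s) = -1 + ((y + y)*(s + 292))/3 = -1 + ((2*y)*(292 + s))/3 = -1 + (2*y*(292 + s))/3 = -1 + 2*y*(292 + s)/3)
L = -68873915/3 (L = -15 + 5*(((-1 + (584/3)*(-638) + (⅔)*(30 - 9)*(-638)) - 2532200) - 1926261) = -15 + 5*(((-1 - 372592/3 + (⅔)*21*(-638)) - 2532200) - 1926261) = -15 + 5*(((-1 - 372592/3 - 8932) - 2532200) - 1926261) = -15 + 5*((-399391/3 - 2532200) - 1926261) = -15 + 5*(-7995991/3 - 1926261) = -15 + 5*(-13774774/3) = -15 - 68873870/3 = -68873915/3 ≈ -2.2958e+7)
1/L = 1/(-68873915/3) = -3/68873915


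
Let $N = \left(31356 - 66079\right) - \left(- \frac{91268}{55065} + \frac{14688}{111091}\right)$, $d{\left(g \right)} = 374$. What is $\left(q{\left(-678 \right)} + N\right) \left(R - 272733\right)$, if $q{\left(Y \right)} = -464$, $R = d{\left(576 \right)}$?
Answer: $\frac{58621869721169328883}{6117225915} \approx 9.5831 \cdot 10^{9}$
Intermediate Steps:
$N = - \frac{212399105187877}{6117225915}$ ($N = -34723 - \left(\left(-91268\right) \frac{1}{55065} + 14688 \cdot \frac{1}{111091}\right) = -34723 - \left(- \frac{91268}{55065} + \frac{14688}{111091}\right) = -34723 - - \frac{9330258668}{6117225915} = -34723 + \frac{9330258668}{6117225915} = - \frac{212399105187877}{6117225915} \approx -34722.0$)
$R = 374$
$\left(q{\left(-678 \right)} + N\right) \left(R - 272733\right) = \left(-464 - \frac{212399105187877}{6117225915}\right) \left(374 - 272733\right) = \left(- \frac{215237498012437}{6117225915}\right) \left(-272359\right) = \frac{58621869721169328883}{6117225915}$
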